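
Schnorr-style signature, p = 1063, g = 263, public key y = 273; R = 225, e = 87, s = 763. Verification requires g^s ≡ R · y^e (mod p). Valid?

g^s mod p:
263^763 mod 1063 = 662
R · y^e mod p:
273^87 mod 1063 = 362
225·362 = 81450 ≡ 662 (mod 1063)
662 ≡ 662 (mod 1063); signature holds.

yes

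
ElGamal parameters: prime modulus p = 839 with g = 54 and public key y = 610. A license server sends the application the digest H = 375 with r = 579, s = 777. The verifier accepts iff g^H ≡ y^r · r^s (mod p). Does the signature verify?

does not verify

Left side g^H mod p:
Squares mod 839: 54^1≡54, 54^2≡399, 54^4≡630, 54^8≡53, 54^16≡292, 54^32≡525, 54^64≡433, 54^128≡392, 54^256≡127
375 = 256 + 64 + 32 + 16 + 4 + 2 + 1, so 54^375 ≡ 127·433·525·292·630·399·54 ≡ 762 (mod 839)
Right side y^r · r^s mod p:
Squares mod 839: 610^1≡610, 610^2≡423, 610^4≡222, 610^8≡622, 610^16≡105, 610^32≡118, 610^64≡500, 610^128≡817, 610^256≡484, 610^512≡175
579 = 512 + 64 + 2 + 1, so 610^579 ≡ 175·500·423·610 ≡ 760 (mod 839)
Squares mod 839: 579^1≡579, 579^2≡480, 579^4≡514, 579^8≡750, 579^16≡370, 579^32≡143, 579^64≡313, 579^128≡645, 579^256≡720, 579^512≡737
777 = 512 + 256 + 8 + 1, so 579^777 ≡ 737·720·750·579 ≡ 451 (mod 839)
760·451 = 342760 ≡ 448 (mod 839)
762 ≠ 448, so verification fails.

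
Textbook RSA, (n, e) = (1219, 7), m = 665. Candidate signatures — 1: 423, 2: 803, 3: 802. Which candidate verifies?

3

Candidate 1: Squares mod 1219: 423^1≡423, 423^2≡955, 423^4≡213; 7 = 4 + 2 + 1, so 423^7 ≡ 213·955·423 ≡ 211 (mod 1219)
Candidate 2: Squares mod 1219: 803^1≡803, 803^2≡1177, 803^4≡545; 7 = 4 + 2 + 1, so 803^7 ≡ 545·1177·803 ≡ 631 (mod 1219)
Candidate 3: Squares mod 1219: 802^1≡802, 802^2≡791, 802^4≡334; 7 = 4 + 2 + 1, so 802^7 ≡ 334·791·802 ≡ 665 (mod 1219)
  → matches m = 665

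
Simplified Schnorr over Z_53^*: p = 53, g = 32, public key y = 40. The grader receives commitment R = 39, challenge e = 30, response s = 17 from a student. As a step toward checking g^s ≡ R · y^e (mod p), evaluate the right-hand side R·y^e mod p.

31

40^2 = 1600 ≡ 10
40^4 ≡ 10^2 = 100 ≡ 47
40^8 ≡ 47^2 = 2209 ≡ 36
40^16 ≡ 36^2 = 1296 ≡ 24
30 = 16 + 8 + 4 + 2, so 40^30 ≡ 24·36·47·10 ≡ 47 (mod 53)
R · y^e ≡ 39·47 = 1833 ≡ 31 (mod 53)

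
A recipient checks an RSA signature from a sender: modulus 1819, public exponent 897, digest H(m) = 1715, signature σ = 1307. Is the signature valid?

valid

Squares mod 1819: σ^1≡1307, σ^2≡208, σ^4≡1427, σ^8≡868, σ^16≡358, σ^32≡834, σ^64≡698, σ^128≡1531, σ^256≡1089, σ^512≡1752
897 = 512 + 256 + 128 + 1, so σ^897 ≡ 1752·1089·1531·1307 ≡ 1715 (mod 1819)
1715 = H(m), so the signature checks out.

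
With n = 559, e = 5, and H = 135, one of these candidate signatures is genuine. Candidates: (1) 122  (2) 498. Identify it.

1

Candidate 1: 122^5 mod 559 = 135
  → matches H = 135
Candidate 2: 498^5 mod 559 = 153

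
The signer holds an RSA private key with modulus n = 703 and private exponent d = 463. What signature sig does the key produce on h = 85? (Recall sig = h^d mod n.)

196

Squares mod 703: h^1≡85, h^2≡195, h^4≡63, h^8≡454, h^16≡137, h^32≡491, h^64≡655, h^128≡195, h^256≡63
463 = 256 + 128 + 64 + 8 + 4 + 2 + 1, so h^463 ≡ 63·195·655·454·63·195·85 ≡ 196 (mod 703)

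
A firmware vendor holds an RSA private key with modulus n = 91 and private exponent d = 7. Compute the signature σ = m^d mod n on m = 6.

20

m^2 ≡ 6^2 = 36
m^4 ≡ 36^2 = 1296 ≡ 22
7 = 4 + 2 + 1, so m^7 ≡ 22·36·6 ≡ 20 (mod 91)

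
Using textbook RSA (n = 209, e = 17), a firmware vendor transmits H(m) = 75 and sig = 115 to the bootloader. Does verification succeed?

fails

sig^2 ≡ 115^2 = 13225 ≡ 58
sig^4 ≡ 58^2 = 3364 ≡ 20
sig^8 ≡ 20^2 = 400 ≡ 191
sig^16 ≡ 191^2 = 36481 ≡ 115
17 = 16 + 1, so sig^17 ≡ 115·115 ≡ 58 (mod 209)
58 ≠ 75, so verification fails.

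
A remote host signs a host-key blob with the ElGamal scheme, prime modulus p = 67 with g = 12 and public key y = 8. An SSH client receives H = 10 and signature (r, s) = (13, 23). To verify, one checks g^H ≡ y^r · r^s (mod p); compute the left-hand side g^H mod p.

12^2 = 144 ≡ 10
12^4 ≡ 10^2 = 100 ≡ 33
12^8 ≡ 33^2 = 1089 ≡ 17
10 = 8 + 2, so 12^10 ≡ 17·10 ≡ 36 (mod 67)

36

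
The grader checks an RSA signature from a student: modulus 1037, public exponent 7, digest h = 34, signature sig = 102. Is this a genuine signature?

forged

Squares mod 1037: sig^1≡102, sig^2≡34, sig^4≡119
7 = 4 + 2 + 1, so sig^7 ≡ 119·34·102 ≡ 1003 (mod 1037)
The recovered value 1003 does not match the digest 34.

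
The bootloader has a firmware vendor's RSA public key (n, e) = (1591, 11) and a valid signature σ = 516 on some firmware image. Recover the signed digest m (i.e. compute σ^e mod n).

172

Squares mod 1591: σ^1≡516, σ^2≡559, σ^4≡645, σ^8≡774
11 = 8 + 2 + 1, so σ^11 ≡ 774·559·516 ≡ 172 (mod 1591)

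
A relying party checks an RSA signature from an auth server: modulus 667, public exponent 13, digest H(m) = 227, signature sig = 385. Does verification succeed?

sig^2 ≡ 385^2 = 148225 ≡ 151
sig^4 ≡ 151^2 = 22801 ≡ 123
sig^8 ≡ 123^2 = 15129 ≡ 455
13 = 8 + 4 + 1, so sig^13 ≡ 455·123·385 ≡ 424 (mod 667)
sig^13 mod 667 = 424, but H(m) = 227.

fails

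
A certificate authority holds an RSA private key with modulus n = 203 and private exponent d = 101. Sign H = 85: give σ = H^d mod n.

8

H^2 ≡ 85^2 = 7225 ≡ 120
H^4 ≡ 120^2 = 14400 ≡ 190
H^8 ≡ 190^2 = 36100 ≡ 169
H^16 ≡ 169^2 = 28561 ≡ 141
H^32 ≡ 141^2 = 19881 ≡ 190
H^64 ≡ 190^2 = 36100 ≡ 169
101 = 64 + 32 + 4 + 1, so H^101 ≡ 169·190·190·85 ≡ 8 (mod 203)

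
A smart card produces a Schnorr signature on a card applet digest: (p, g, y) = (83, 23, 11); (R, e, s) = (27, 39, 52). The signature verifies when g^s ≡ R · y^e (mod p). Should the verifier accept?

g^s mod p:
23^2 = 529 ≡ 31
23^4 ≡ 31^2 = 961 ≡ 48
23^8 ≡ 48^2 = 2304 ≡ 63
23^16 ≡ 63^2 = 3969 ≡ 68
23^32 ≡ 68^2 = 4624 ≡ 59
52 = 32 + 16 + 4, so 23^52 ≡ 59·68·48 ≡ 16 (mod 83)
R · y^e mod p:
11^2 = 121 ≡ 38
11^4 ≡ 38^2 = 1444 ≡ 33
11^8 ≡ 33^2 = 1089 ≡ 10
11^16 ≡ 10^2 = 100 ≡ 17
11^32 ≡ 17^2 = 289 ≡ 40
39 = 32 + 4 + 2 + 1, so 11^39 ≡ 40·33·38·11 ≡ 59 (mod 83)
27·59 = 1593 ≡ 16 (mod 83)
16 ≡ 16 (mod 83); signature holds.

accept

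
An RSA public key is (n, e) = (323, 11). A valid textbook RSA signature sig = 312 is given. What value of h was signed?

sig^2 ≡ 312^2 = 97344 ≡ 121
sig^4 ≡ 121^2 = 14641 ≡ 106
sig^8 ≡ 106^2 = 11236 ≡ 254
11 = 8 + 2 + 1, so sig^11 ≡ 254·121·312 ≡ 107 (mod 323)

107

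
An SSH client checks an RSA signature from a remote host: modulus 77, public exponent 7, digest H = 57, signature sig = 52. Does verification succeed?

Squares mod 77: sig^1≡52, sig^2≡9, sig^4≡4
7 = 4 + 2 + 1, so sig^7 ≡ 4·9·52 ≡ 24 (mod 77)
The recovered value 24 does not match the digest 57.

fails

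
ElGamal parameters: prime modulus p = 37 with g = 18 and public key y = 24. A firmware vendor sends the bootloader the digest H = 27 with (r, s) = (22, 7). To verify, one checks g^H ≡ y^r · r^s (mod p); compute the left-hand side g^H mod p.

6

18^2 = 324 ≡ 28
18^4 ≡ 28^2 = 784 ≡ 7
18^8 ≡ 7^2 = 49 ≡ 12
18^16 ≡ 12^2 = 144 ≡ 33
27 = 16 + 8 + 2 + 1, so 18^27 ≡ 33·12·28·18 ≡ 6 (mod 37)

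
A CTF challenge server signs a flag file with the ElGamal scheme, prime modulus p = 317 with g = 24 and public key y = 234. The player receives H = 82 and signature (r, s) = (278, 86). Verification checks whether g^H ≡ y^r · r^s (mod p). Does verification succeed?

Left side g^H mod p:
24^2 = 576 ≡ 259
24^4 ≡ 259^2 = 67081 ≡ 194
24^8 ≡ 194^2 = 37636 ≡ 230
24^16 ≡ 230^2 = 52900 ≡ 278
24^32 ≡ 278^2 = 77284 ≡ 253
24^64 ≡ 253^2 = 64009 ≡ 292
82 = 64 + 16 + 2, so 24^82 ≡ 292·278·259 ≡ 193 (mod 317)
Right side y^r · r^s mod p:
234^2 = 54756 ≡ 232
234^4 ≡ 232^2 = 53824 ≡ 251
234^8 ≡ 251^2 = 63001 ≡ 235
234^16 ≡ 235^2 = 55225 ≡ 67
234^32 ≡ 67^2 = 4489 ≡ 51
234^64 ≡ 51^2 = 2601 ≡ 65
234^128 ≡ 65^2 = 4225 ≡ 104
234^256 ≡ 104^2 = 10816 ≡ 38
278 = 256 + 16 + 4 + 2, so 234^278 ≡ 38·67·251·232 ≡ 308 (mod 317)
278^2 = 77284 ≡ 253
278^4 ≡ 253^2 = 64009 ≡ 292
278^8 ≡ 292^2 = 85264 ≡ 308
278^16 ≡ 308^2 = 94864 ≡ 81
278^32 ≡ 81^2 = 6561 ≡ 221
278^64 ≡ 221^2 = 48841 ≡ 23
86 = 64 + 16 + 4 + 2, so 278^86 ≡ 23·81·292·253 ≡ 49 (mod 317)
308·49 = 15092 ≡ 193 (mod 317)
193 ≡ 193 (mod 317), so the signature is genuine.

passes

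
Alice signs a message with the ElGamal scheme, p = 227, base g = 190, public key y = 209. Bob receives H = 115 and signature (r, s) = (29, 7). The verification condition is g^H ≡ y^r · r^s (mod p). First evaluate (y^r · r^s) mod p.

7

Squares mod 227: 209^1≡209, 209^2≡97, 209^4≡102, 209^8≡189, 209^16≡82
29 = 16 + 8 + 4 + 1, so 209^29 ≡ 82·189·102·209 ≡ 122 (mod 227)
Squares mod 227: 29^1≡29, 29^2≡160, 29^4≡176
7 = 4 + 2 + 1, so 29^7 ≡ 176·160·29 ≡ 121 (mod 227)
y^r · r^s ≡ 122·121 = 14762 ≡ 7 (mod 227)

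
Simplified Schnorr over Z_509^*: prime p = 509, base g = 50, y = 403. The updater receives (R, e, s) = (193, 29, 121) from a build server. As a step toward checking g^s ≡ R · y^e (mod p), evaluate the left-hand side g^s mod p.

233

50^2 = 2500 ≡ 464
50^4 ≡ 464^2 = 215296 ≡ 498
50^8 ≡ 498^2 = 248004 ≡ 121
50^16 ≡ 121^2 = 14641 ≡ 389
50^32 ≡ 389^2 = 151321 ≡ 148
50^64 ≡ 148^2 = 21904 ≡ 17
121 = 64 + 32 + 16 + 8 + 1, so 50^121 ≡ 17·148·389·121·50 ≡ 233 (mod 509)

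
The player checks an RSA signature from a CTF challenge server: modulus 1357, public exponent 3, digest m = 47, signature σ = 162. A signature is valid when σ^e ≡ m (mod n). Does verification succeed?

passes

σ^3 mod 1357 = 47
Since 47 equals the digest 47, verification succeeds.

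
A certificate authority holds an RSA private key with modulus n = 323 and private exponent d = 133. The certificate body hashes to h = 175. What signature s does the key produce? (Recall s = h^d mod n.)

82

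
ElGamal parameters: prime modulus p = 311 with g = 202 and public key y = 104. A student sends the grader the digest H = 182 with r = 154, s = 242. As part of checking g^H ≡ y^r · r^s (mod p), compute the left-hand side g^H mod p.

159

202^2 = 40804 ≡ 63
202^4 ≡ 63^2 = 3969 ≡ 237
202^8 ≡ 237^2 = 56169 ≡ 189
202^16 ≡ 189^2 = 35721 ≡ 267
202^32 ≡ 267^2 = 71289 ≡ 70
202^64 ≡ 70^2 = 4900 ≡ 235
202^128 ≡ 235^2 = 55225 ≡ 178
182 = 128 + 32 + 16 + 4 + 2, so 202^182 ≡ 178·70·267·237·63 ≡ 159 (mod 311)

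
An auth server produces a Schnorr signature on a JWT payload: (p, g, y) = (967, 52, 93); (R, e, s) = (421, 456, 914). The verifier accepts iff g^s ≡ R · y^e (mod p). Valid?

yes

g^s mod p:
52^2 = 2704 ≡ 770
52^4 ≡ 770^2 = 592900 ≡ 129
52^8 ≡ 129^2 = 16641 ≡ 202
52^16 ≡ 202^2 = 40804 ≡ 190
52^32 ≡ 190^2 = 36100 ≡ 321
52^64 ≡ 321^2 = 103041 ≡ 539
52^128 ≡ 539^2 = 290521 ≡ 421
52^256 ≡ 421^2 = 177241 ≡ 280
52^512 ≡ 280^2 = 78400 ≡ 73
914 = 512 + 256 + 128 + 16 + 2, so 52^914 ≡ 73·280·421·190·770 ≡ 757 (mod 967)
R · y^e mod p:
93^2 = 8649 ≡ 913
93^4 ≡ 913^2 = 833569 ≡ 15
93^8 ≡ 15^2 = 225
93^16 ≡ 225^2 = 50625 ≡ 341
93^32 ≡ 341^2 = 116281 ≡ 241
93^64 ≡ 241^2 = 58081 ≡ 61
93^128 ≡ 61^2 = 3721 ≡ 820
93^256 ≡ 820^2 = 672400 ≡ 335
456 = 256 + 128 + 64 + 8, so 93^456 ≡ 335·820·61·225 ≡ 893 (mod 967)
421·893 = 375953 ≡ 757 (mod 967)
757 ≡ 757 (mod 967); signature holds.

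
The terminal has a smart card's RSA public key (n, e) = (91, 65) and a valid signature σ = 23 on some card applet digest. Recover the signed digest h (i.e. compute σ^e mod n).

4

σ^2 ≡ 23^2 = 529 ≡ 74
σ^4 ≡ 74^2 = 5476 ≡ 16
σ^8 ≡ 16^2 = 256 ≡ 74
σ^16 ≡ 74^2 = 5476 ≡ 16
σ^32 ≡ 16^2 = 256 ≡ 74
σ^64 ≡ 74^2 = 5476 ≡ 16
65 = 64 + 1, so σ^65 ≡ 16·23 ≡ 4 (mod 91)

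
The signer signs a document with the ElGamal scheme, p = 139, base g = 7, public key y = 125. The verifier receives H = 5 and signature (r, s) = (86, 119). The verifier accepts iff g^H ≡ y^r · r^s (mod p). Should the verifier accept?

Left side g^H mod p:
7^2 = 49
7^4 ≡ 49^2 = 2401 ≡ 38
5 = 4 + 1, so 7^5 ≡ 38·7 ≡ 127 (mod 139)
Right side y^r · r^s mod p:
125^2 = 15625 ≡ 57
125^4 ≡ 57^2 = 3249 ≡ 52
125^8 ≡ 52^2 = 2704 ≡ 63
125^16 ≡ 63^2 = 3969 ≡ 77
125^32 ≡ 77^2 = 5929 ≡ 91
125^64 ≡ 91^2 = 8281 ≡ 80
86 = 64 + 16 + 4 + 2, so 125^86 ≡ 80·77·52·57 ≡ 34 (mod 139)
86^2 = 7396 ≡ 29
86^4 ≡ 29^2 = 841 ≡ 7
86^8 ≡ 7^2 = 49
86^16 ≡ 49^2 = 2401 ≡ 38
86^32 ≡ 38^2 = 1444 ≡ 54
86^64 ≡ 54^2 = 2916 ≡ 136
119 = 64 + 32 + 16 + 4 + 2 + 1, so 86^119 ≡ 136·54·38·7·29·86 ≡ 16 (mod 139)
34·16 = 544 ≡ 127 (mod 139)
127 ≡ 127 (mod 139), so the signature is genuine.

accept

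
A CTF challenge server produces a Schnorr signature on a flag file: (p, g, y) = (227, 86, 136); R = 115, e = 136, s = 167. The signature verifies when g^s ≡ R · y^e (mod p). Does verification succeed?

passes

g^s mod p:
86^2 = 7396 ≡ 132
86^4 ≡ 132^2 = 17424 ≡ 172
86^8 ≡ 172^2 = 29584 ≡ 74
86^16 ≡ 74^2 = 5476 ≡ 28
86^32 ≡ 28^2 = 784 ≡ 103
86^64 ≡ 103^2 = 10609 ≡ 167
86^128 ≡ 167^2 = 27889 ≡ 195
167 = 128 + 32 + 4 + 2 + 1, so 86^167 ≡ 195·103·172·132·86 ≡ 41 (mod 227)
R · y^e mod p:
136^2 = 18496 ≡ 109
136^4 ≡ 109^2 = 11881 ≡ 77
136^8 ≡ 77^2 = 5929 ≡ 27
136^16 ≡ 27^2 = 729 ≡ 48
136^32 ≡ 48^2 = 2304 ≡ 34
136^64 ≡ 34^2 = 1156 ≡ 21
136^128 ≡ 21^2 = 441 ≡ 214
136 = 128 + 8, so 136^136 ≡ 214·27 ≡ 103 (mod 227)
115·103 = 11845 ≡ 41 (mod 227)
41 ≡ 41 (mod 227); signature holds.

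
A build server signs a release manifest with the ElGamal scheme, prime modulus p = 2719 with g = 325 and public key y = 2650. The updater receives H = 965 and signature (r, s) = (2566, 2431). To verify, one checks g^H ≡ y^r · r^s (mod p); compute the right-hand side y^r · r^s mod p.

2650^2 = 7022500 ≡ 2042
2650^4 ≡ 2042^2 = 4169764 ≡ 1537
2650^8 ≡ 1537^2 = 2362369 ≡ 2277
2650^16 ≡ 2277^2 = 5184729 ≡ 2315
2650^32 ≡ 2315^2 = 5359225 ≡ 76
2650^64 ≡ 76^2 = 5776 ≡ 338
2650^128 ≡ 338^2 = 114244 ≡ 46
2650^256 ≡ 46^2 = 2116
2650^512 ≡ 2116^2 = 4477456 ≡ 1982
2650^1024 ≡ 1982^2 = 3928324 ≡ 2088
2650^2048 ≡ 2088^2 = 4359744 ≡ 1187
2566 = 2048 + 512 + 4 + 2, so 2650^2566 ≡ 1187·1982·1537·2042 ≡ 2344 (mod 2719)
2566^2 = 6584356 ≡ 1657
2566^4 ≡ 1657^2 = 2745649 ≡ 2178
2566^8 ≡ 2178^2 = 4743684 ≡ 1748
2566^16 ≡ 1748^2 = 3055504 ≡ 2067
2566^32 ≡ 2067^2 = 4272489 ≡ 940
2566^64 ≡ 940^2 = 883600 ≡ 2644
2566^128 ≡ 2644^2 = 6990736 ≡ 187
2566^256 ≡ 187^2 = 34969 ≡ 2341
2566^512 ≡ 2341^2 = 5480281 ≡ 1496
2566^1024 ≡ 1496^2 = 2238016 ≡ 279
2566^2048 ≡ 279^2 = 77841 ≡ 1709
2431 = 2048 + 256 + 64 + 32 + 16 + 8 + 4 + 2 + 1, so 2566^2431 ≡ 1709·2341·2644·940·2067·1748·2178·1657·2566 ≡ 1048 (mod 2719)
y^r · r^s ≡ 2344·1048 = 2456512 ≡ 1255 (mod 2719)

1255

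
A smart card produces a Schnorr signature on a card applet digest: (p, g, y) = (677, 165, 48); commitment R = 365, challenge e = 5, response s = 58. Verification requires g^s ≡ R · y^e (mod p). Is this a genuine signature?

forged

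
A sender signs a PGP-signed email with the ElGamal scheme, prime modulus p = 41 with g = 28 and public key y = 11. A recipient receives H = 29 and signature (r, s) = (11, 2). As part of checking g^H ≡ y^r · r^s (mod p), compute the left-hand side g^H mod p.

28^29 mod 41 = 7

7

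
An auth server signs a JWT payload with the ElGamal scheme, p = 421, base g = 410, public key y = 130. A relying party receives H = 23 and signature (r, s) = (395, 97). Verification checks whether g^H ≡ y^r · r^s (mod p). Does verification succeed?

fails

Left side g^H mod p:
410^2 = 168100 ≡ 121
410^4 ≡ 121^2 = 14641 ≡ 327
410^8 ≡ 327^2 = 106929 ≡ 416
410^16 ≡ 416^2 = 173056 ≡ 25
23 = 16 + 4 + 2 + 1, so 410^23 ≡ 25·327·121·410 ≡ 241 (mod 421)
Right side y^r · r^s mod p:
130^2 = 16900 ≡ 60
130^4 ≡ 60^2 = 3600 ≡ 232
130^8 ≡ 232^2 = 53824 ≡ 357
130^16 ≡ 357^2 = 127449 ≡ 307
130^32 ≡ 307^2 = 94249 ≡ 366
130^64 ≡ 366^2 = 133956 ≡ 78
130^128 ≡ 78^2 = 6084 ≡ 190
130^256 ≡ 190^2 = 36100 ≡ 315
395 = 256 + 128 + 8 + 2 + 1, so 130^395 ≡ 315·190·357·60·130 ≡ 51 (mod 421)
395^2 = 156025 ≡ 255
395^4 ≡ 255^2 = 65025 ≡ 191
395^8 ≡ 191^2 = 36481 ≡ 275
395^16 ≡ 275^2 = 75625 ≡ 266
395^32 ≡ 266^2 = 70756 ≡ 28
395^64 ≡ 28^2 = 784 ≡ 363
97 = 64 + 32 + 1, so 395^97 ≡ 363·28·395 ≡ 124 (mod 421)
51·124 = 6324 ≡ 9 (mod 421)
241 ≠ 9, so verification fails.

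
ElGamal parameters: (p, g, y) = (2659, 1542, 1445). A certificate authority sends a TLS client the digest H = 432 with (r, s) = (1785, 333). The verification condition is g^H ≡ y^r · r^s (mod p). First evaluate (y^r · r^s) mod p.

Squares mod 2659: 1445^1≡1445, 1445^2≡710, 1445^4≡1549, 1445^8≡983, 1445^16≡1072, 1445^32≡496, 1445^64≡1388, 1445^128≡1428, 1445^256≡2390, 1445^512≡568, 1445^1024≡885
1785 = 1024 + 512 + 128 + 64 + 32 + 16 + 8 + 1, so 1445^1785 ≡ 885·568·1428·1388·496·1072·983·1445 ≡ 931 (mod 2659)
Squares mod 2659: 1785^1≡1785, 1785^2≡743, 1785^4≡1636, 1785^8≡1542, 1785^16≡618, 1785^32≡1687, 1785^64≡839, 1785^128≡1945, 1785^256≡1927
333 = 256 + 64 + 8 + 4 + 1, so 1785^333 ≡ 1927·839·1542·1636·1785 ≡ 2383 (mod 2659)
y^r · r^s ≡ 931·2383 = 2218573 ≡ 967 (mod 2659)

967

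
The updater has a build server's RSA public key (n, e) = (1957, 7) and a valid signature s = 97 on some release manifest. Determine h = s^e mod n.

945

s^2 ≡ 97^2 = 9409 ≡ 1581
s^4 ≡ 1581^2 = 2499561 ≡ 472
7 = 4 + 2 + 1, so s^7 ≡ 472·1581·97 ≡ 945 (mod 1957)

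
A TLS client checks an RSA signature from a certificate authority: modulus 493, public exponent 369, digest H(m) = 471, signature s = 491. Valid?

Squares mod 493: s^1≡491, s^2≡4, s^4≡16, s^8≡256, s^16≡460, s^32≡103, s^64≡256, s^128≡460, s^256≡103
369 = 256 + 64 + 32 + 16 + 1, so s^369 ≡ 103·256·103·460·491 ≡ 287 (mod 493)
287 ≠ 471, so verification fails.

no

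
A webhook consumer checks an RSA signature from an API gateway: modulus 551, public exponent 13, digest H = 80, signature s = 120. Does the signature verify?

verifies

s^2 ≡ 120^2 = 14400 ≡ 74
s^4 ≡ 74^2 = 5476 ≡ 517
s^8 ≡ 517^2 = 267289 ≡ 54
13 = 8 + 4 + 1, so s^13 ≡ 54·517·120 ≡ 80 (mod 551)
80 = H, so the signature checks out.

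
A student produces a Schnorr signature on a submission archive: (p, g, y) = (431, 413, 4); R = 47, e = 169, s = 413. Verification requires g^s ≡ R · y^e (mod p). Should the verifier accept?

g^s mod p:
413^2 = 170569 ≡ 324
413^4 ≡ 324^2 = 104976 ≡ 243
413^8 ≡ 243^2 = 59049 ≡ 2
413^16 ≡ 2^2 = 4
413^32 ≡ 4^2 = 16
413^64 ≡ 16^2 = 256
413^128 ≡ 256^2 = 65536 ≡ 24
413^256 ≡ 24^2 = 576 ≡ 145
413 = 256 + 128 + 16 + 8 + 4 + 1, so 413^413 ≡ 145·24·4·2·243·413 ≡ 425 (mod 431)
R · y^e mod p:
4^2 = 16
4^4 ≡ 16^2 = 256
4^8 ≡ 256^2 = 65536 ≡ 24
4^16 ≡ 24^2 = 576 ≡ 145
4^32 ≡ 145^2 = 21025 ≡ 337
4^64 ≡ 337^2 = 113569 ≡ 216
4^128 ≡ 216^2 = 46656 ≡ 108
169 = 128 + 32 + 8 + 1, so 4^169 ≡ 108·337·24·4 ≡ 330 (mod 431)
47·330 = 15510 ≡ 425 (mod 431)
425 ≡ 425 (mod 431); signature holds.

accept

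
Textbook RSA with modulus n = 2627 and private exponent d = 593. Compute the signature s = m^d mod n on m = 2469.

Squares mod 2627: m^1≡2469, m^2≡1321, m^4≡713, m^8≡1358, m^16≡10, m^32≡100, m^64≡2119, m^128≡618, m^256≡1009, m^512≡1432
593 = 512 + 64 + 16 + 1, so m^593 ≡ 1432·2119·10·2469 ≡ 2305 (mod 2627)

2305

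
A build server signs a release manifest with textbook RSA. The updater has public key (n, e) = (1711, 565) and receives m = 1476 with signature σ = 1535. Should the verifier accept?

accept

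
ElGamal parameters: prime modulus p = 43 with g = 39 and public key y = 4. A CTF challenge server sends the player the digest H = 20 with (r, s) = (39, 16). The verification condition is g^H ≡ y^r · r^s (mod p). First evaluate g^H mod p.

39^2 = 1521 ≡ 16
39^4 ≡ 16^2 = 256 ≡ 41
39^8 ≡ 41^2 = 1681 ≡ 4
39^16 ≡ 4^2 = 16
20 = 16 + 4, so 39^20 ≡ 16·41 ≡ 11 (mod 43)

11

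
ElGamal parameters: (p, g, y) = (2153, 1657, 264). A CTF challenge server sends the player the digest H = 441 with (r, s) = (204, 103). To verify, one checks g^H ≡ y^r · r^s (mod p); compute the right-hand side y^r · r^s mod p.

264^2 = 69696 ≡ 800
264^4 ≡ 800^2 = 640000 ≡ 559
264^8 ≡ 559^2 = 312481 ≡ 296
264^16 ≡ 296^2 = 87616 ≡ 1496
264^32 ≡ 1496^2 = 2238016 ≡ 1049
264^64 ≡ 1049^2 = 1100401 ≡ 218
264^128 ≡ 218^2 = 47524 ≡ 158
204 = 128 + 64 + 8 + 4, so 264^204 ≡ 158·218·296·559 ≡ 1268 (mod 2153)
204^2 = 41616 ≡ 709
204^4 ≡ 709^2 = 502681 ≡ 1032
204^8 ≡ 1032^2 = 1065024 ≡ 1442
204^16 ≡ 1442^2 = 2079364 ≡ 1719
204^32 ≡ 1719^2 = 2954961 ≡ 1045
204^64 ≡ 1045^2 = 1092025 ≡ 454
103 = 64 + 32 + 4 + 2 + 1, so 204^103 ≡ 454·1045·1032·709·204 ≡ 1559 (mod 2153)
y^r · r^s ≡ 1268·1559 = 1976812 ≡ 358 (mod 2153)

358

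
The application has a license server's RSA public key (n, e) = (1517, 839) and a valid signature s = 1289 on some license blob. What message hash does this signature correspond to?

s^839 mod 1517 = 672

672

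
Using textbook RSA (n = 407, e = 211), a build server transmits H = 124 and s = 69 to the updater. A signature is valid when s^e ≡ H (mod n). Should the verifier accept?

accept

Squares mod 407: s^1≡69, s^2≡284, s^4≡70, s^8≡16, s^16≡256, s^32≡9, s^64≡81, s^128≡49
211 = 128 + 64 + 16 + 2 + 1, so s^211 ≡ 49·81·256·284·69 ≡ 124 (mod 407)
s^211 mod 407 = 124 matches H.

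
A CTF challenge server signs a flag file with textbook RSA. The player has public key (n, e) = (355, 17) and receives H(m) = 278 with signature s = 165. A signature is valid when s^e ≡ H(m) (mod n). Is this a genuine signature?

forged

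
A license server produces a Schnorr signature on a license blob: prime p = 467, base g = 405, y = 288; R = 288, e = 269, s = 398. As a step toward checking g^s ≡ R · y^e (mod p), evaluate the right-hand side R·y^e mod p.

288^2 = 82944 ≡ 285
288^4 ≡ 285^2 = 81225 ≡ 434
288^8 ≡ 434^2 = 188356 ≡ 155
288^16 ≡ 155^2 = 24025 ≡ 208
288^32 ≡ 208^2 = 43264 ≡ 300
288^64 ≡ 300^2 = 90000 ≡ 336
288^128 ≡ 336^2 = 112896 ≡ 349
288^256 ≡ 349^2 = 121801 ≡ 381
269 = 256 + 8 + 4 + 1, so 288^269 ≡ 381·155·434·288 ≡ 93 (mod 467)
R · y^e ≡ 288·93 = 26784 ≡ 165 (mod 467)

165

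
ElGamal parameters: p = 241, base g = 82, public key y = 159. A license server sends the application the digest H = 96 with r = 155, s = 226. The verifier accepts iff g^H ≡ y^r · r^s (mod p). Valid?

no

Left side g^H mod p:
82^2 = 6724 ≡ 217
82^4 ≡ 217^2 = 47089 ≡ 94
82^8 ≡ 94^2 = 8836 ≡ 160
82^16 ≡ 160^2 = 25600 ≡ 54
82^32 ≡ 54^2 = 2916 ≡ 24
82^64 ≡ 24^2 = 576 ≡ 94
96 = 64 + 32, so 82^96 ≡ 94·24 ≡ 87 (mod 241)
Right side y^r · r^s mod p:
159^2 = 25281 ≡ 217
159^4 ≡ 217^2 = 47089 ≡ 94
159^8 ≡ 94^2 = 8836 ≡ 160
159^16 ≡ 160^2 = 25600 ≡ 54
159^32 ≡ 54^2 = 2916 ≡ 24
159^64 ≡ 24^2 = 576 ≡ 94
159^128 ≡ 94^2 = 8836 ≡ 160
155 = 128 + 16 + 8 + 2 + 1, so 159^155 ≡ 160·54·160·217·159 ≡ 237 (mod 241)
155^2 = 24025 ≡ 166
155^4 ≡ 166^2 = 27556 ≡ 82
155^8 ≡ 82^2 = 6724 ≡ 217
155^16 ≡ 217^2 = 47089 ≡ 94
155^32 ≡ 94^2 = 8836 ≡ 160
155^64 ≡ 160^2 = 25600 ≡ 54
155^128 ≡ 54^2 = 2916 ≡ 24
226 = 128 + 64 + 32 + 2, so 155^226 ≡ 24·54·160·166 ≡ 212 (mod 241)
237·212 = 50244 ≡ 116 (mod 241)
87 ≠ 116, so verification fails.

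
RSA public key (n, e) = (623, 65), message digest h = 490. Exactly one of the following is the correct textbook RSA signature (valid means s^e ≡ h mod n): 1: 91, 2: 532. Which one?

Candidate 1: Squares mod 623: 91^1≡91, 91^2≡182, 91^4≡105, 91^8≡434, 91^16≡210, 91^32≡490, 91^64≡245; 65 = 64 + 1, so 91^65 ≡ 245·91 ≡ 490 (mod 623)
  → matches h = 490
Candidate 2: Squares mod 623: 532^1≡532, 532^2≡182, 532^4≡105, 532^8≡434, 532^16≡210, 532^32≡490, 532^64≡245; 65 = 64 + 1, so 532^65 ≡ 245·532 ≡ 133 (mod 623)

1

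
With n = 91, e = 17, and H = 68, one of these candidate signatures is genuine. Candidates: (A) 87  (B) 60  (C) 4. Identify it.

A

Candidate A: Squares mod 91: 87^1≡87, 87^2≡16, 87^4≡74, 87^8≡16, 87^16≡74; 17 = 16 + 1, so 87^17 ≡ 74·87 ≡ 68 (mod 91)
  → matches H = 68
Candidate B: Squares mod 91: 60^1≡60, 60^2≡51, 60^4≡53, 60^8≡79, 60^16≡53; 17 = 16 + 1, so 60^17 ≡ 53·60 ≡ 86 (mod 91)
Candidate C: Squares mod 91: 4^1≡4, 4^2≡16, 4^4≡74, 4^8≡16, 4^16≡74; 17 = 16 + 1, so 4^17 ≡ 74·4 ≡ 23 (mod 91)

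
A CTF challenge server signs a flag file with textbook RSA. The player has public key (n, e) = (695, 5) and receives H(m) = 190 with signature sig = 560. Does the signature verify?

verifies

sig^2 ≡ 560^2 = 313600 ≡ 155
sig^4 ≡ 155^2 = 24025 ≡ 395
5 = 4 + 1, so sig^5 ≡ 395·560 ≡ 190 (mod 695)
190 = H(m), so the signature checks out.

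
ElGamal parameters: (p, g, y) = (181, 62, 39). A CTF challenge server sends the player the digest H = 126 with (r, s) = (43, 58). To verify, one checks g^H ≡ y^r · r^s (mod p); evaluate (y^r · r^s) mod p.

1

Squares mod 181: 39^1≡39, 39^2≡73, 39^4≡80, 39^8≡65, 39^16≡62, 39^32≡43
43 = 32 + 8 + 2 + 1, so 39^43 ≡ 43·65·73·39 ≡ 62 (mod 181)
Squares mod 181: 43^1≡43, 43^2≡39, 43^4≡73, 43^8≡80, 43^16≡65, 43^32≡62
58 = 32 + 16 + 8 + 2, so 43^58 ≡ 62·65·80·39 ≡ 73 (mod 181)
y^r · r^s ≡ 62·73 = 4526 ≡ 1 (mod 181)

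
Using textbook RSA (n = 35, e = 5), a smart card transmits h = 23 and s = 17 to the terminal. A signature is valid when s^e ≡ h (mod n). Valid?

no

Squares mod 35: s^1≡17, s^2≡9, s^4≡11
5 = 4 + 1, so s^5 ≡ 11·17 ≡ 12 (mod 35)
The recovered value 12 does not match the digest 23.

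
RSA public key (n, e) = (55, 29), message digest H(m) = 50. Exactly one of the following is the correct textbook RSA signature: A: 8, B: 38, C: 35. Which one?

C

Candidate A: 8^29 mod 55 = 18
Candidate B: 38^29 mod 55 = 53
Candidate C: 35^29 mod 55 = 50
  → matches H(m) = 50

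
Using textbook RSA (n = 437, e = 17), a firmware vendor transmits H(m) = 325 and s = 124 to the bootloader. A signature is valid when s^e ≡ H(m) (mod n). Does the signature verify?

verifies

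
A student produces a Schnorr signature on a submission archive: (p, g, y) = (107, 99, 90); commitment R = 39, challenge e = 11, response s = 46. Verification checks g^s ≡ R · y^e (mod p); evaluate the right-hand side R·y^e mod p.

90^2 = 8100 ≡ 75
90^4 ≡ 75^2 = 5625 ≡ 61
90^8 ≡ 61^2 = 3721 ≡ 83
11 = 8 + 2 + 1, so 90^11 ≡ 83·75·90 ≡ 105 (mod 107)
R · y^e ≡ 39·105 = 4095 ≡ 29 (mod 107)

29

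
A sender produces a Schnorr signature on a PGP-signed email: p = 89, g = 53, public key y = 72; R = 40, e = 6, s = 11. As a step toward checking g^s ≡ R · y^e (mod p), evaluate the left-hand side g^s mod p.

55

53^11 mod 89 = 55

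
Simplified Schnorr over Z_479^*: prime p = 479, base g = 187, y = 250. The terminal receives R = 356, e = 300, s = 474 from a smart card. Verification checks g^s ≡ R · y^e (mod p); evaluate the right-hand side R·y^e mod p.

120

250^2 = 62500 ≡ 230
250^4 ≡ 230^2 = 52900 ≡ 210
250^8 ≡ 210^2 = 44100 ≡ 32
250^16 ≡ 32^2 = 1024 ≡ 66
250^32 ≡ 66^2 = 4356 ≡ 45
250^64 ≡ 45^2 = 2025 ≡ 109
250^128 ≡ 109^2 = 11881 ≡ 385
250^256 ≡ 385^2 = 148225 ≡ 214
300 = 256 + 32 + 8 + 4, so 250^300 ≡ 214·45·32·210 ≡ 221 (mod 479)
R · y^e ≡ 356·221 = 78676 ≡ 120 (mod 479)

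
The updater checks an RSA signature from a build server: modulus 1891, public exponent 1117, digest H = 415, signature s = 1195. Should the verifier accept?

s^1117 mod 1891 = 415
s^1117 mod 1891 = 415 matches H.

accept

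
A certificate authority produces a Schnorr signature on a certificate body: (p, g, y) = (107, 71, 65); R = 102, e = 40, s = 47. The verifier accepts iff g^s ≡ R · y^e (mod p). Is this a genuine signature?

forged

g^s mod p:
Squares mod 107: 71^1≡71, 71^2≡12, 71^4≡37, 71^8≡85, 71^16≡56, 71^32≡33
47 = 32 + 8 + 4 + 2 + 1, so 71^47 ≡ 33·85·37·12·71 ≡ 20 (mod 107)
R · y^e mod p:
Squares mod 107: 65^1≡65, 65^2≡52, 65^4≡29, 65^8≡92, 65^16≡11, 65^32≡14
40 = 32 + 8, so 65^40 ≡ 14·92 ≡ 4 (mod 107)
102·4 = 408 ≡ 87 (mod 107)
20 ≠ 87; the check fails.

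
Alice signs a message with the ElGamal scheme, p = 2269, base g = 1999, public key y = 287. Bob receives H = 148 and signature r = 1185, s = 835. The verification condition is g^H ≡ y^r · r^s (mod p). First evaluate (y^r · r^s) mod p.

1925

287^1185 mod 2269 = 688
1185^835 mod 2269 = 1134
y^r · r^s ≡ 688·1134 = 780192 ≡ 1925 (mod 2269)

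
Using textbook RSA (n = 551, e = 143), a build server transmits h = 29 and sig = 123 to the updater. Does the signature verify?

does not verify

sig^2 ≡ 123^2 = 15129 ≡ 252
sig^4 ≡ 252^2 = 63504 ≡ 139
sig^8 ≡ 139^2 = 19321 ≡ 36
sig^16 ≡ 36^2 = 1296 ≡ 194
sig^32 ≡ 194^2 = 37636 ≡ 168
sig^64 ≡ 168^2 = 28224 ≡ 123
sig^128 ≡ 123^2 = 15129 ≡ 252
143 = 128 + 8 + 4 + 2 + 1, so sig^143 ≡ 252·36·139·252·123 ≡ 169 (mod 551)
169 ≠ 29, so verification fails.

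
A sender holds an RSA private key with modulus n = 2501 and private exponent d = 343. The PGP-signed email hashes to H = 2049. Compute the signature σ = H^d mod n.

H^343 mod 2501 = 614

614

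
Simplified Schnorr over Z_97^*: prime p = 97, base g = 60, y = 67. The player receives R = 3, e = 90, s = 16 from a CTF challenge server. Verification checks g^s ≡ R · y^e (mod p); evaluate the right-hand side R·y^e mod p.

Squares mod 97: 67^1≡67, 67^2≡27, 67^4≡50, 67^8≡75, 67^16≡96, 67^32≡1, 67^64≡1
90 = 64 + 16 + 8 + 2, so 67^90 ≡ 1·96·75·27 ≡ 12 (mod 97)
R · y^e ≡ 3·12 = 36 ≡ 36 (mod 97)

36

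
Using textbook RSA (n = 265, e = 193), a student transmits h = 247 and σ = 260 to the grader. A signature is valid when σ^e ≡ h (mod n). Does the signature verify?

does not verify

σ^2 ≡ 260^2 = 67600 ≡ 25
σ^4 ≡ 25^2 = 625 ≡ 95
σ^8 ≡ 95^2 = 9025 ≡ 15
σ^16 ≡ 15^2 = 225
σ^32 ≡ 225^2 = 50625 ≡ 10
σ^64 ≡ 10^2 = 100
σ^128 ≡ 100^2 = 10000 ≡ 195
193 = 128 + 64 + 1, so σ^193 ≡ 195·100·260 ≡ 20 (mod 265)
σ^193 mod 265 = 20, but h = 247.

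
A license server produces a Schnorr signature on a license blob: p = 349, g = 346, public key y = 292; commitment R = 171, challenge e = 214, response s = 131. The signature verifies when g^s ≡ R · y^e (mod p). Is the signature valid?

valid

g^s mod p:
Squares mod 349: 346^1≡346, 346^2≡9, 346^4≡81, 346^8≡279, 346^16≡14, 346^32≡196, 346^64≡26, 346^128≡327
131 = 128 + 2 + 1, so 346^131 ≡ 327·9·346 ≡ 245 (mod 349)
R · y^e mod p:
Squares mod 349: 292^1≡292, 292^2≡108, 292^4≡147, 292^8≡320, 292^16≡143, 292^32≡207, 292^64≡271, 292^128≡151
214 = 128 + 64 + 16 + 4 + 2, so 292^214 ≡ 151·271·143·147·108 ≡ 279 (mod 349)
171·279 = 47709 ≡ 245 (mod 349)
245 ≡ 245 (mod 349); signature holds.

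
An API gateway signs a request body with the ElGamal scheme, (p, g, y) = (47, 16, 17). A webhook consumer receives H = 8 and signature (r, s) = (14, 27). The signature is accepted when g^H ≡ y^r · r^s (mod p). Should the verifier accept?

Left side g^H mod p:
16^2 = 256 ≡ 21
16^4 ≡ 21^2 = 441 ≡ 18
16^8 ≡ 18^2 = 324 ≡ 42
Right side y^r · r^s mod p:
17^2 = 289 ≡ 7
17^4 ≡ 7^2 = 49 ≡ 2
17^8 ≡ 2^2 = 4
14 = 8 + 4 + 2, so 17^14 ≡ 4·2·7 ≡ 9 (mod 47)
14^2 = 196 ≡ 8
14^4 ≡ 8^2 = 64 ≡ 17
14^8 ≡ 17^2 = 289 ≡ 7
14^16 ≡ 7^2 = 49 ≡ 2
27 = 16 + 8 + 2 + 1, so 14^27 ≡ 2·7·8·14 ≡ 17 (mod 47)
9·17 = 153 ≡ 12 (mod 47)
42 ≠ 12, so verification fails.

reject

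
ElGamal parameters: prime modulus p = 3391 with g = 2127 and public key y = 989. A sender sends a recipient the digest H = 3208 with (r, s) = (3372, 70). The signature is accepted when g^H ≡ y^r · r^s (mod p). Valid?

yes

Left side g^H mod p:
2127^2 = 4524129 ≡ 535
2127^4 ≡ 535^2 = 286225 ≡ 1381
2127^8 ≡ 1381^2 = 1907161 ≡ 1419
2127^16 ≡ 1419^2 = 2013561 ≡ 2698
2127^32 ≡ 2698^2 = 7279204 ≡ 2118
2127^64 ≡ 2118^2 = 4485924 ≡ 3022
2127^128 ≡ 3022^2 = 9132484 ≡ 521
2127^256 ≡ 521^2 = 271441 ≡ 161
2127^512 ≡ 161^2 = 25921 ≡ 2184
2127^1024 ≡ 2184^2 = 4769856 ≡ 2110
2127^2048 ≡ 2110^2 = 4452100 ≡ 3108
3208 = 2048 + 1024 + 128 + 8, so 2127^3208 ≡ 3108·2110·521·1419 ≡ 1192 (mod 3391)
Right side y^r · r^s mod p:
989^2 = 978121 ≡ 1513
989^4 ≡ 1513^2 = 2289169 ≡ 244
989^8 ≡ 244^2 = 59536 ≡ 1889
989^16 ≡ 1889^2 = 3568321 ≡ 989
989^32 ≡ 989^2 = 978121 ≡ 1513
989^64 ≡ 1513^2 = 2289169 ≡ 244
989^128 ≡ 244^2 = 59536 ≡ 1889
989^256 ≡ 1889^2 = 3568321 ≡ 989
989^512 ≡ 989^2 = 978121 ≡ 1513
989^1024 ≡ 1513^2 = 2289169 ≡ 244
989^2048 ≡ 244^2 = 59536 ≡ 1889
3372 = 2048 + 1024 + 256 + 32 + 8 + 4, so 989^3372 ≡ 1889·244·989·1513·1889·244 ≡ 3131 (mod 3391)
3372^2 = 11370384 ≡ 361
3372^4 ≡ 361^2 = 130321 ≡ 1463
3372^8 ≡ 1463^2 = 2140369 ≡ 648
3372^16 ≡ 648^2 = 419904 ≡ 2811
3372^32 ≡ 2811^2 = 7901721 ≡ 691
3372^64 ≡ 691^2 = 477481 ≡ 2741
70 = 64 + 4 + 2, so 3372^70 ≡ 2741·1463·361 ≡ 1717 (mod 3391)
3131·1717 = 5375927 ≡ 1192 (mod 3391)
1192 ≡ 1192 (mod 3391), so the signature is genuine.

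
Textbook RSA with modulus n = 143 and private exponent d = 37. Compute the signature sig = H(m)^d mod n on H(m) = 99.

(H(m))^2 ≡ 99^2 = 9801 ≡ 77
(H(m))^4 ≡ 77^2 = 5929 ≡ 66
(H(m))^8 ≡ 66^2 = 4356 ≡ 66
(H(m))^16 ≡ 66^2 = 4356 ≡ 66
(H(m))^32 ≡ 66^2 = 4356 ≡ 66
37 = 32 + 4 + 1, so (H(m))^37 ≡ 66·66·99 ≡ 99 (mod 143)

99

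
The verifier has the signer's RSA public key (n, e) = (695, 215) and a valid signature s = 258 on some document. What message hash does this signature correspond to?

157

s^215 mod 695 = 157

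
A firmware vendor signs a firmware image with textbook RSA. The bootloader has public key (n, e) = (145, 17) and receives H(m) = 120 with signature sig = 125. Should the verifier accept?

accept

sig^2 ≡ 125^2 = 15625 ≡ 110
sig^4 ≡ 110^2 = 12100 ≡ 65
sig^8 ≡ 65^2 = 4225 ≡ 20
sig^16 ≡ 20^2 = 400 ≡ 110
17 = 16 + 1, so sig^17 ≡ 110·125 ≡ 120 (mod 145)
Since 120 equals the digest 120, verification succeeds.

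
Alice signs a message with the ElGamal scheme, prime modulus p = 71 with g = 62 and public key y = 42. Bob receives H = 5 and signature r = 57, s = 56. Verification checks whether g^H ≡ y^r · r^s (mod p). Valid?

no

Left side g^H mod p:
62^2 = 3844 ≡ 10
62^4 ≡ 10^2 = 100 ≡ 29
5 = 4 + 1, so 62^5 ≡ 29·62 ≡ 23 (mod 71)
Right side y^r · r^s mod p:
42^2 = 1764 ≡ 60
42^4 ≡ 60^2 = 3600 ≡ 50
42^8 ≡ 50^2 = 2500 ≡ 15
42^16 ≡ 15^2 = 225 ≡ 12
42^32 ≡ 12^2 = 144 ≡ 2
57 = 32 + 16 + 8 + 1, so 42^57 ≡ 2·12·15·42 ≡ 68 (mod 71)
57^2 = 3249 ≡ 54
57^4 ≡ 54^2 = 2916 ≡ 5
57^8 ≡ 5^2 = 25
57^16 ≡ 25^2 = 625 ≡ 57
57^32 ≡ 57^2 = 3249 ≡ 54
56 = 32 + 16 + 8, so 57^56 ≡ 54·57·25 ≡ 57 (mod 71)
68·57 = 3876 ≡ 42 (mod 71)
23 ≠ 42, so verification fails.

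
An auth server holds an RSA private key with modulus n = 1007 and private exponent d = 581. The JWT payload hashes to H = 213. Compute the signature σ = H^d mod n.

H^2 ≡ 213^2 = 45369 ≡ 54
H^4 ≡ 54^2 = 2916 ≡ 902
H^8 ≡ 902^2 = 813604 ≡ 955
H^16 ≡ 955^2 = 912025 ≡ 690
H^32 ≡ 690^2 = 476100 ≡ 796
H^64 ≡ 796^2 = 633616 ≡ 213
H^128 ≡ 213^2 = 45369 ≡ 54
H^256 ≡ 54^2 = 2916 ≡ 902
H^512 ≡ 902^2 = 813604 ≡ 955
581 = 512 + 64 + 4 + 1, so H^581 ≡ 955·213·902·213 ≡ 796 (mod 1007)

796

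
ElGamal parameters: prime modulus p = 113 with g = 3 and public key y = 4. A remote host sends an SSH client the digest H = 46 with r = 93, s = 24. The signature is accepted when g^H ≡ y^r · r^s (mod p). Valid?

no

Left side g^H mod p:
3^2 = 9
3^4 ≡ 9^2 = 81
3^8 ≡ 81^2 = 6561 ≡ 7
3^16 ≡ 7^2 = 49
3^32 ≡ 49^2 = 2401 ≡ 28
46 = 32 + 8 + 4 + 2, so 3^46 ≡ 28·7·81·9 ≡ 52 (mod 113)
Right side y^r · r^s mod p:
4^2 = 16
4^4 ≡ 16^2 = 256 ≡ 30
4^8 ≡ 30^2 = 900 ≡ 109
4^16 ≡ 109^2 = 11881 ≡ 16
4^32 ≡ 16^2 = 256 ≡ 30
4^64 ≡ 30^2 = 900 ≡ 109
93 = 64 + 16 + 8 + 4 + 1, so 4^93 ≡ 109·16·109·30·4 ≡ 97 (mod 113)
93^2 = 8649 ≡ 61
93^4 ≡ 61^2 = 3721 ≡ 105
93^8 ≡ 105^2 = 11025 ≡ 64
93^16 ≡ 64^2 = 4096 ≡ 28
24 = 16 + 8, so 93^24 ≡ 28·64 ≡ 97 (mod 113)
97·97 = 9409 ≡ 30 (mod 113)
52 ≠ 30, so verification fails.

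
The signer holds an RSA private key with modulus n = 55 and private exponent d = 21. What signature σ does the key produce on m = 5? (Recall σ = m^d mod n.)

Squares mod 55: m^1≡5, m^2≡25, m^4≡20, m^8≡15, m^16≡5
21 = 16 + 4 + 1, so m^21 ≡ 5·20·5 ≡ 5 (mod 55)

5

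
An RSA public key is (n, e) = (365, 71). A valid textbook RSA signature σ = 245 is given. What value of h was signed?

σ^71 mod 365 = 205

205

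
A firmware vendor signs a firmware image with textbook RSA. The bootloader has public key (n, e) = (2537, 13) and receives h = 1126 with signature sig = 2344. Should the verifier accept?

Squares mod 2537: sig^1≡2344, sig^2≡1731, sig^4≡164, sig^8≡1526
13 = 8 + 4 + 1, so sig^13 ≡ 1526·164·2344 ≡ 991 (mod 2537)
The recovered value 991 does not match the digest 1126.

reject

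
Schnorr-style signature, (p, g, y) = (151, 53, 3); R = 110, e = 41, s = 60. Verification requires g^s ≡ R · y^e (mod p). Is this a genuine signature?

g^s mod p:
53^2 = 2809 ≡ 91
53^4 ≡ 91^2 = 8281 ≡ 127
53^8 ≡ 127^2 = 16129 ≡ 123
53^16 ≡ 123^2 = 15129 ≡ 29
53^32 ≡ 29^2 = 841 ≡ 86
60 = 32 + 16 + 8 + 4, so 53^60 ≡ 86·29·123·127 ≡ 19 (mod 151)
R · y^e mod p:
3^2 = 9
3^4 ≡ 9^2 = 81
3^8 ≡ 81^2 = 6561 ≡ 68
3^16 ≡ 68^2 = 4624 ≡ 94
3^32 ≡ 94^2 = 8836 ≡ 78
41 = 32 + 8 + 1, so 3^41 ≡ 78·68·3 ≡ 57 (mod 151)
110·57 = 6270 ≡ 79 (mod 151)
19 ≠ 79; the check fails.

forged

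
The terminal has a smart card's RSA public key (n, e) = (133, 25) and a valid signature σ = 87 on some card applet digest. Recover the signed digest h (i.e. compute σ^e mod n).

σ^2 ≡ 87^2 = 7569 ≡ 121
σ^4 ≡ 121^2 = 14641 ≡ 11
σ^8 ≡ 11^2 = 121
σ^16 ≡ 121^2 = 14641 ≡ 11
25 = 16 + 8 + 1, so σ^25 ≡ 11·121·87 ≡ 87 (mod 133)

87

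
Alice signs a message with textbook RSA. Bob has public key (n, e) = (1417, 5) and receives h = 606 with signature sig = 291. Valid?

sig^2 ≡ 291^2 = 84681 ≡ 1078
sig^4 ≡ 1078^2 = 1162084 ≡ 144
5 = 4 + 1, so sig^5 ≡ 144·291 ≡ 811 (mod 1417)
The recovered value 811 does not match the digest 606.

no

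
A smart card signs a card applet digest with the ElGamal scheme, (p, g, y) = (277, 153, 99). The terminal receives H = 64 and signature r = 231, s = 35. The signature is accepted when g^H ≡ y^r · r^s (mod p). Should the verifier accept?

accept

Left side g^H mod p:
153^2 = 23409 ≡ 141
153^4 ≡ 141^2 = 19881 ≡ 214
153^8 ≡ 214^2 = 45796 ≡ 91
153^16 ≡ 91^2 = 8281 ≡ 248
153^32 ≡ 248^2 = 61504 ≡ 10
153^64 ≡ 10^2 = 100
Right side y^r · r^s mod p:
99^2 = 9801 ≡ 106
99^4 ≡ 106^2 = 11236 ≡ 156
99^8 ≡ 156^2 = 24336 ≡ 237
99^16 ≡ 237^2 = 56169 ≡ 215
99^32 ≡ 215^2 = 46225 ≡ 243
99^64 ≡ 243^2 = 59049 ≡ 48
99^128 ≡ 48^2 = 2304 ≡ 88
231 = 128 + 64 + 32 + 4 + 2 + 1, so 99^231 ≡ 88·48·243·156·106·99 ≡ 226 (mod 277)
231^2 = 53361 ≡ 177
231^4 ≡ 177^2 = 31329 ≡ 28
231^8 ≡ 28^2 = 784 ≡ 230
231^16 ≡ 230^2 = 52900 ≡ 270
231^32 ≡ 270^2 = 72900 ≡ 49
35 = 32 + 2 + 1, so 231^35 ≡ 49·177·231 ≡ 199 (mod 277)
226·199 = 44974 ≡ 100 (mod 277)
100 ≡ 100 (mod 277), so the signature is genuine.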